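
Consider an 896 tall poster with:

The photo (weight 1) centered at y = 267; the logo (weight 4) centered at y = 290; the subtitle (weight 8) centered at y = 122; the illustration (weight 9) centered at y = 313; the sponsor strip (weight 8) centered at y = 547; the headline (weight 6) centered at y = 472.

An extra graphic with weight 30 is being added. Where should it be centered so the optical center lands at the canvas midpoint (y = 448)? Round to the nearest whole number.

With the extra graphic, Σw becomes 1 + 4 + 8 + 9 + 8 + 6 + 30 = 66.
Along y: (12428 + 30·y) / 66 = 448 (existing moment 1·267 + 4·290 + 8·122 + 9·313 + 8·547 + 6·472 = 12428) ⇒ y = (29568 − 12428) / 30 ≈ 571.33.

y ≈ 571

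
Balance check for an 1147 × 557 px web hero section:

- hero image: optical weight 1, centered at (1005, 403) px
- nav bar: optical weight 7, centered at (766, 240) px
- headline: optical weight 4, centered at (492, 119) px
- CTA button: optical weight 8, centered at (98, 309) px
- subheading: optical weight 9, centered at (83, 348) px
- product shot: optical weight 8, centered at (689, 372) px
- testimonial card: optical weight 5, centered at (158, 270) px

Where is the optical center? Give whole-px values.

Total weight = 1 + 7 + 4 + 8 + 9 + 8 + 5 = 42.
Σw·x = 16168; x̄ = 16168/42 ≈ 384.95.
y: moment 12489 / weight 42 ≈ 297.36

(385, 297)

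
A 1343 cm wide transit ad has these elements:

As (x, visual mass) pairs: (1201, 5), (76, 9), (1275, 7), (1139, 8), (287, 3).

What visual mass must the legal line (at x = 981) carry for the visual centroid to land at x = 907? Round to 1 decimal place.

Existing Σw = 32 (5 + 9 + 7 + 8 + 3); existing moment 5·1201 + 9·76 + 7·1275 + 8·1139 + 3·287 = 25587.
For the centroid to hit 907: (25587 + w·981) / (32 + w) = 907.
Rearranging, w·(981 − 907) = 907·32 − 25587 = 3437, so w ≈ 3437/74 = 46.45.

w ≈ 46.4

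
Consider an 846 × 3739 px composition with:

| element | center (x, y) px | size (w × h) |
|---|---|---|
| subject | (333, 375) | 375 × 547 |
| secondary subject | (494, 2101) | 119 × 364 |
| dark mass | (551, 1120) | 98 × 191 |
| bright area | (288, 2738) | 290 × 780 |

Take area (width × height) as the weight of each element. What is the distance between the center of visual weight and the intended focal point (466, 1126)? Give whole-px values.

≈ 529 px

Areas: subject 375·547 = 205125, secondary subject 119·364 = 43316, dark mass 98·191 = 18718, bright area 290·780 = 226200. Total weight = 493359.
x-moment: 205125·333 + 43316·494 + 18718·551 + 226200·288 = 165163947; centroid 165163947/493359 ≈ 334.77.
y-moment: 205125·375 + 43316·2101 + 18718·1120 + 226200·2738 = 808228551; centroid 808228551/493359 ≈ 1638.22.
Offset from (466, 1126): Δx ≈ -131.23, Δy ≈ 512.22; distance = √(Δx² + Δy²) ≈ 528.76.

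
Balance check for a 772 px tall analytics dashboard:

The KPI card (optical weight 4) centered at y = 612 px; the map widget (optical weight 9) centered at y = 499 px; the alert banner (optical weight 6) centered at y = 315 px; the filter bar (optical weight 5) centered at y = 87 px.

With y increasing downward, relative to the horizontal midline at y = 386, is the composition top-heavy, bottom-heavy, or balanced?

balanced

Total weight = 4 + 9 + 6 + 5 = 24.
y-moment: 4·612 + 9·499 + 6·315 + 5·87 = 9264; centroid 9264/24 ≈ 386.00.
That equals the midline 386 — balanced.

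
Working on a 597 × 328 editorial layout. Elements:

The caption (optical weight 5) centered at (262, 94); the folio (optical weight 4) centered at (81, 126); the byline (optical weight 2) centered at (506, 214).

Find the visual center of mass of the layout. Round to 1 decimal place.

Σw = 5 + 4 + 2 = 11.
x: (5·262 + 4·81 + 2·506) / 11 = 2646 / 11 ≈ 240.55
y: (5·94 + 4·126 + 2·214) / 11 = 1402 / 11 ≈ 127.45

(240.5, 127.5)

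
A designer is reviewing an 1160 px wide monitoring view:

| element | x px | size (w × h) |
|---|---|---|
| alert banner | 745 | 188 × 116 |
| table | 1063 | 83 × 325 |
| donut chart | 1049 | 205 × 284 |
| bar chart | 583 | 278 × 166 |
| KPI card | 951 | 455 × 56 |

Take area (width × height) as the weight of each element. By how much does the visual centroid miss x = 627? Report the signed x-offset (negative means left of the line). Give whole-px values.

Areas → weights: alert banner 188·116 = 21808, table 83·325 = 26975, donut chart 205·284 = 58220, bar chart 278·166 = 46148, KPI card 455·56 = 25480; Σw = 178631.
Σw·x = 21808·745 + 26975·1063 + 58220·1049 + 46148·583 + 25480·951 = 157129929, so x̄ = 157129929/178631 ≈ 879.63.
Difference: 879.63 − 627 ≈ 252.63.

≈ 253 px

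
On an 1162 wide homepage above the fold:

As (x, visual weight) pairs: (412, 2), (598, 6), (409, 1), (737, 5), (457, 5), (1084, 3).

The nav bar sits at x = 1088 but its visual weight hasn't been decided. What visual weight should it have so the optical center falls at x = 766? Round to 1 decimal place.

w ≈ 8.7

Fixed elements: Σw = 2 + 6 + 1 + 5 + 5 + 3 = 22, Σw·x = 2·412 + 6·598 + 1·409 + 5·737 + 5·457 + 3·1084 = 14043.
Set Σw·x/Σw = 766: (14043 + 1088w) = 766·(22 + w).
Solving: w = (766·22 − 14043) / (1088 − 766) = 2809 / 322 ≈ 8.72.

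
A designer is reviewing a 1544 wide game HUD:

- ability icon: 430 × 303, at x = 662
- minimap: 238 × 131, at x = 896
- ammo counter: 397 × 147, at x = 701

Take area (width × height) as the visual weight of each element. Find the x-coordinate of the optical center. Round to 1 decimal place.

Areas: ability icon 430·303 = 130290, minimap 238·131 = 31178, ammo counter 397·147 = 58359. Total weight = 219827.
x-moment: 130290·662 + 31178·896 + 58359·701 = 155097127; centroid 155097127/219827 ≈ 705.54.

x ≈ 705.5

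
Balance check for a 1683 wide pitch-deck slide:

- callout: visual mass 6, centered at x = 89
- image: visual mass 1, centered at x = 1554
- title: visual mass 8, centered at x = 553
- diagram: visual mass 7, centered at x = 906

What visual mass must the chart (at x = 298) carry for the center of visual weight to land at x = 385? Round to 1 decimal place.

w ≈ 50.4

Known weights sum to 6 + 1 + 8 + 7 = 22; their moment is 6·89 + 1·1554 + 8·553 + 7·906 = 12854.
Balance at x = 385 requires (12854 + w·298) / (22 + w) = 385.
Rearranging, w·(298 − 385) = 385·22 − 12854 = -4384, so w ≈ -4384/-87 = 50.39.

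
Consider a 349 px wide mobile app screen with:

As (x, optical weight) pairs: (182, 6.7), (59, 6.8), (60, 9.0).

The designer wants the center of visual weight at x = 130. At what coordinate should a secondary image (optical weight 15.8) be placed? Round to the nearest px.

New total weight: (6.7 + 6.8 + 9.0) + 15.8 = 38.3.
x: need Σw·x = 38.3·130 = 4979.0. Existing = 6.7·182 + 6.8·59 + 9.0·60 = 2160.6. Remainder 2818.4 / 15.8 ≈ 178.38.

x ≈ 178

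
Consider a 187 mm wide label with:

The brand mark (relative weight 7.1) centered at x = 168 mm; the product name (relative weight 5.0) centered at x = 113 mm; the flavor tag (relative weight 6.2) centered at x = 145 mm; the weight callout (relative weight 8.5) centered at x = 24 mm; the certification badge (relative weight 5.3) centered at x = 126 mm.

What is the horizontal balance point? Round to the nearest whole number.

x ≈ 110

Weights sum to 7.1 + 5.0 + 6.2 + 8.5 + 5.3 = 32.1.
x: (7.1·168 + 5.0·113 + 6.2·145 + 8.5·24 + 5.3·126) / 32.1 = 3528.6 / 32.1 ≈ 109.93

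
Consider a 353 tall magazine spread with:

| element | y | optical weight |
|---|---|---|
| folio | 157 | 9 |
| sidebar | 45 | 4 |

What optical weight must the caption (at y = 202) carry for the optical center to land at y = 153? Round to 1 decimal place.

Known weights sum to 9 + 4 = 13; their moment is 9·157 + 4·45 = 1593.
For the centroid to hit 153: (1593 + w·202) / (13 + w) = 153.
Solving: w = (153·13 − 1593) / (202 − 153) = 396 / 49 ≈ 8.08.

w ≈ 8.1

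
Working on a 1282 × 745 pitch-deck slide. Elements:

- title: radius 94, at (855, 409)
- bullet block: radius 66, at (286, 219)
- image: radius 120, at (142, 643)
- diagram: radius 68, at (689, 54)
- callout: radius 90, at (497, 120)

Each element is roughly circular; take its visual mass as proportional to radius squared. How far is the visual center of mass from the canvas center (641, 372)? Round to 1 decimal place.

r² weights: title 94² = 8836, bullet block 66² = 4356, image 120² = 14400, diagram 68² = 4624, callout 90² = 8100. Total = 40316.
Σw·x = 8836·855 + 4356·286 + 14400·142 + 4624·689 + 8100·497 = 18057032, so x̄ = 18057032/40316 ≈ 447.89.
Σw·y = 8836·409 + 4356·219 + 14400·643 + 4624·54 + 8100·120 = 15048784, so ȳ = 15048784/40316 ≈ 373.27.
From (641, 372): dx = -193.11, dy = 1.27, so the distance is √(dx²+dy²) ≈ 193.12.

≈ 193.1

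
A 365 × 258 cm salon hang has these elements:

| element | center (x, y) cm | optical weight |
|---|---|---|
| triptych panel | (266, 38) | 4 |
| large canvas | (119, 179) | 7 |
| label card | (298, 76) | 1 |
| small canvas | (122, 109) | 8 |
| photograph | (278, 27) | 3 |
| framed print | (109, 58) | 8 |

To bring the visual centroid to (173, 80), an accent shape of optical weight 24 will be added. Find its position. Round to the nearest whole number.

New total weight: (4 + 7 + 1 + 8 + 3 + 8) + 24 = 55.
Along x: (4877 + 24·x) / 55 = 173 (existing moment 4·266 + 7·119 + 1·298 + 8·122 + 3·278 + 8·109 = 4877) ⇒ x = (9515 − 4877) / 24 ≈ 193.25.
Along y: (2898 + 24·y) / 55 = 80 (existing moment 4·38 + 7·179 + 1·76 + 8·109 + 3·27 + 8·58 = 2898) ⇒ y = (4400 − 2898) / 24 ≈ 62.58.

(193, 63)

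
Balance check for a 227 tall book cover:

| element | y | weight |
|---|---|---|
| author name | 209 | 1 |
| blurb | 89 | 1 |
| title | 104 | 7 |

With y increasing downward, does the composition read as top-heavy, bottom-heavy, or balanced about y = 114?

balanced

Total weight = 1 + 1 + 7 = 9.
y-moment: 1·209 + 1·89 + 7·104 = 1026; centroid 1026/9 ≈ 114.00.
The centroid 114.00 matches the midline at 114, so the layout is balanced.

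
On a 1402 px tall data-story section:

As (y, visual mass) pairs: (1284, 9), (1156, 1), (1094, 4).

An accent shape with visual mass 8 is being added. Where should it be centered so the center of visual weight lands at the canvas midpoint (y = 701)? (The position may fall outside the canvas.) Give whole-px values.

y ≈ -208

After adding the accent shape, total weight = 9 + 1 + 4 + 8 = 22.
y: target moment 22×701 = 15422; current 9·1284 + 1·1156 + 4·1094 = 17088; the accent shape supplies -1666, so y = -1666/8 ≈ -208.25.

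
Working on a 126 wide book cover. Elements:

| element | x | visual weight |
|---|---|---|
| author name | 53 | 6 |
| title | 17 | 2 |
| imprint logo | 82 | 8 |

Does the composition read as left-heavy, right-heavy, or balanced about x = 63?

Total weight = 6 + 2 + 8 = 16.
Σw·x = 6·53 + 2·17 + 8·82 = 1008, so x̄ = 1008/16 ≈ 63.00.
That equals the midline 63 — balanced.

balanced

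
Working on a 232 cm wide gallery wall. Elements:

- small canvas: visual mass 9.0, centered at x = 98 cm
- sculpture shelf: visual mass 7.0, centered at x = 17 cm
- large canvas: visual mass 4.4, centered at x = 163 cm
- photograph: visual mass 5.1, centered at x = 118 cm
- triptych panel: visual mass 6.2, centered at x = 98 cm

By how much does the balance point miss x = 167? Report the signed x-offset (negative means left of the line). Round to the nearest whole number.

Σw = 9.0 + 7.0 + 4.4 + 5.1 + 6.2 = 31.7.
x-moment: 9.0·98 + 7.0·17 + 4.4·163 + 5.1·118 + 6.2·98 = 2927.6; centroid 2927.6/31.7 ≈ 92.35.
Against x = 167, that's 92.35 − 167 = -74.65.

≈ -75 cm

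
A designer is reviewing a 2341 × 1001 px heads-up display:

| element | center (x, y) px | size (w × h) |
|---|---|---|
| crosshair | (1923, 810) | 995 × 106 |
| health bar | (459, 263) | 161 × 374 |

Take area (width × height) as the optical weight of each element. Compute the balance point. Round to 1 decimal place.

Areas → weights: crosshair 995·106 = 105470, health bar 161·374 = 60214; Σw = 165684.
Σw·x = 105470·1923 + 60214·459 = 230457036, so x̄ = 230457036/165684 ≈ 1390.94.
Σw·y = 105470·810 + 60214·263 = 101266982, so ȳ = 101266982/165684 ≈ 611.21.

(1390.9, 611.2)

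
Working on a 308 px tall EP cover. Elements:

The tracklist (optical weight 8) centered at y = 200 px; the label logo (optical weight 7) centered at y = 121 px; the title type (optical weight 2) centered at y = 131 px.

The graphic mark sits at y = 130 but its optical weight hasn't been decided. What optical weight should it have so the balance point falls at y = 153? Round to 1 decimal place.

Existing Σw = 17 (8 + 7 + 2); existing moment 8·200 + 7·121 + 2·131 = 2709.
Set Σw·y/Σw = 153: (2709 + 130w) = 153·(17 + w).
Solving: w = (153·17 − 2709) / (130 − 153) = -108 / -23 ≈ 4.70.

w ≈ 4.7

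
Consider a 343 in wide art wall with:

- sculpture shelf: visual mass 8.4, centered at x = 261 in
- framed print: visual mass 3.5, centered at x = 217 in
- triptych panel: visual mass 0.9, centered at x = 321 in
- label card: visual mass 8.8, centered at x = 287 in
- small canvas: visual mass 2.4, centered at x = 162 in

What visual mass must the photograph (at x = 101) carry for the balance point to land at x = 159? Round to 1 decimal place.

Fixed elements: Σw = 8.4 + 3.5 + 0.9 + 8.8 + 2.4 = 24.0, Σw·x = 8.4·261 + 3.5·217 + 0.9·321 + 8.8·287 + 2.4·162 = 6155.2.
For the centroid to hit 159: (6155.2 + w·101) / (24.0 + w) = 159.
Rearranging, w·(101 − 159) = 159·24.0 − 6155.2 = -2339.2, so w ≈ -2339.2/-58 = 40.33.

w ≈ 40.3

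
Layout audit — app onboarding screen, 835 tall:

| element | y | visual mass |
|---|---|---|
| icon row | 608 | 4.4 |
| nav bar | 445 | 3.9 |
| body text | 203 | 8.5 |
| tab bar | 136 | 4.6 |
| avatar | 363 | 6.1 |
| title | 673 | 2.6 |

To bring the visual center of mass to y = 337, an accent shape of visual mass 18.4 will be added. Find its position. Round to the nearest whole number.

After adding the accent shape, total weight = 4.4 + 3.9 + 8.5 + 4.6 + 6.1 + 2.6 + 18.4 = 48.5.
y: need Σw·y = 48.5·337 = 16344.5. Existing = 4.4·608 + 3.9·445 + 8.5·203 + 4.6·136 + 6.1·363 + 2.6·673 = 10725.9. Remainder 5618.6 / 18.4 ≈ 305.36.

y ≈ 305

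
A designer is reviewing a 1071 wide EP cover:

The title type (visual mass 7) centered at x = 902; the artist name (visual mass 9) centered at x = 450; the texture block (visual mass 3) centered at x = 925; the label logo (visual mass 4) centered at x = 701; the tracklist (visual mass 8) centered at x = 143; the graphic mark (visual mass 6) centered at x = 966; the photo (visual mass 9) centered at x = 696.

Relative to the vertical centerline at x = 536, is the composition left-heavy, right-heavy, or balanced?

Σw = 7 + 9 + 3 + 4 + 8 + 6 + 9 = 46.
x: (7·902 + 9·450 + 3·925 + 4·701 + 8·143 + 6·966 + 9·696) / 46 = 29147 / 46 ≈ 633.63
633.6 vs midline 536 → right-heavy.

right-heavy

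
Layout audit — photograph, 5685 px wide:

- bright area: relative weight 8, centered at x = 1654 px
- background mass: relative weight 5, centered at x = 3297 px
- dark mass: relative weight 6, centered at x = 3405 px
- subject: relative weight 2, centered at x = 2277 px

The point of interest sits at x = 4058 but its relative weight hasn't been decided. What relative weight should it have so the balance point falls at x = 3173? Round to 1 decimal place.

w ≈ 13.5

Known weights sum to 8 + 5 + 6 + 2 = 21; their moment is 8·1654 + 5·3297 + 6·3405 + 2·2277 = 54701.
Balance at x = 3173 requires (54701 + w·4058) / (21 + w) = 3173.
Rearranging, w·(4058 − 3173) = 3173·21 − 54701 = 11932, so w ≈ 11932/885 = 13.48.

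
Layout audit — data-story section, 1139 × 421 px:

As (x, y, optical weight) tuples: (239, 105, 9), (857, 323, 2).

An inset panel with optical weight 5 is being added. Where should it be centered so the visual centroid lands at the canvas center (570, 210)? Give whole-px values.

After adding the inset panel, total weight = 9 + 2 + 5 = 16.
x: target moment 16×570 = 9120; current 9·239 + 2·857 = 3865; the inset panel supplies 5255, so x = 5255/5 ≈ 1051.00.
y: target moment 16×210 = 3360; current 9·105 + 2·323 = 1591; the inset panel supplies 1769, so y = 1769/5 ≈ 353.80.

(1051, 354)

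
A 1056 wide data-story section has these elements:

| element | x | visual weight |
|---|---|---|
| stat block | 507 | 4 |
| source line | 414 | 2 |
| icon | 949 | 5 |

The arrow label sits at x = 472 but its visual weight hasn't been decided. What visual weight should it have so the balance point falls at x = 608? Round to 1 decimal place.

w ≈ 6.7

Known weights sum to 4 + 2 + 5 = 11; their moment is 4·507 + 2·414 + 5·949 = 7601.
Set Σw·x/Σw = 608: (7601 + 472w) = 608·(11 + w).
Solving: w = (608·11 − 7601) / (472 − 608) = -913 / -136 ≈ 6.71.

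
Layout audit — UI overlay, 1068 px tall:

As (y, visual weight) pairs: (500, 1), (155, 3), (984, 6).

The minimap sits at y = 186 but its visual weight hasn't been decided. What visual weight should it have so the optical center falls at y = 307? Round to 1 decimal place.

Existing Σw = 10 (1 + 3 + 6); existing moment 1·500 + 3·155 + 6·984 = 6869.
Set Σw·y/Σw = 307: (6869 + 186w) = 307·(10 + w).
Rearranging, w·(186 − 307) = 307·10 − 6869 = -3799, so w ≈ -3799/-121 = 31.40.

w ≈ 31.4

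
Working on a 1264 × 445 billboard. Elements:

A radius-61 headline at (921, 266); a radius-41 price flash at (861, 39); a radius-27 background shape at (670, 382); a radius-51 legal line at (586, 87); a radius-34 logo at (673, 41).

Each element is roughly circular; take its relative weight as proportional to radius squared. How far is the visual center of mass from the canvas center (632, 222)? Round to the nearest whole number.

≈ 155

Weights ∝ r²: headline 61² = 3721, price flash 41² = 1681, background shape 27² = 729, legal line 51² = 2601, logo 34² = 1156; Σw = 9888.
Σw·x = 3721·921 + 1681·861 + 729·670 + 2601·586 + 1156·673 = 7664986, so x̄ = 7664986/9888 ≈ 775.18.
Σw·y = 3721·266 + 1681·39 + 729·382 + 2601·87 + 1156·41 = 1607506, so ȳ = 1607506/9888 ≈ 162.57.
Offset from (632, 222): Δx ≈ 143.18, Δy ≈ -59.43; distance = √(Δx² + Δy²) ≈ 155.02.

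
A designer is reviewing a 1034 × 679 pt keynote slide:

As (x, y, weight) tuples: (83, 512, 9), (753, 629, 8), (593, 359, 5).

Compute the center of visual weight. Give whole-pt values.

(443, 520)

Total weight = 9 + 8 + 5 = 22.
x: (9·83 + 8·753 + 5·593) / 22 = 9736 / 22 ≈ 442.55
y: (9·512 + 8·629 + 5·359) / 22 = 11435 / 22 ≈ 519.77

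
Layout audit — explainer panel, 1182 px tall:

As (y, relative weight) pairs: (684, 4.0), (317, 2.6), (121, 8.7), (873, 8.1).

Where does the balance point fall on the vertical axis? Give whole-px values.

y ≈ 499

Total weight = 4.0 + 2.6 + 8.7 + 8.1 = 23.4.
y: (4.0·684 + 2.6·317 + 8.7·121 + 8.1·873) / 23.4 = 11684.2 / 23.4 ≈ 499.32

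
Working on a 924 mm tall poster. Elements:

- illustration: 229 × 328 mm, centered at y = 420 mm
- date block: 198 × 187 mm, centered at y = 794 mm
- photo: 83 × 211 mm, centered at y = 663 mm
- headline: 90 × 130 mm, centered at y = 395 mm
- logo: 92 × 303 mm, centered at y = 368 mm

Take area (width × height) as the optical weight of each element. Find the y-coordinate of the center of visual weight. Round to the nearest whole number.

Areas → weights: illustration 229·328 = 75112, date block 198·187 = 37026, photo 83·211 = 17513, headline 90·130 = 11700, logo 92·303 = 27876; Σw = 169227.
y-moment: 75112·420 + 37026·794 + 17513·663 + 11700·395 + 27876·368 = 87436671; centroid 87436671/169227 ≈ 516.68.

y ≈ 517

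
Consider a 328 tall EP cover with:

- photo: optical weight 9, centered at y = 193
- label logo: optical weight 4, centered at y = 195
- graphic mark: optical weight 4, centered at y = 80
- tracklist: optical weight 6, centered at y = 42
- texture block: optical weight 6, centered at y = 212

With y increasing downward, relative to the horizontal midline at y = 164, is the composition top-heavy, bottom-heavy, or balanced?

top-heavy

Weights sum to 9 + 4 + 4 + 6 + 6 = 29.
Σw·y = 9·193 + 4·195 + 4·80 + 6·42 + 6·212 = 4361, so ȳ = 4361/29 ≈ 150.38.
150.4 lies above (smaller y than) the midline 164, so the layout is top-heavy.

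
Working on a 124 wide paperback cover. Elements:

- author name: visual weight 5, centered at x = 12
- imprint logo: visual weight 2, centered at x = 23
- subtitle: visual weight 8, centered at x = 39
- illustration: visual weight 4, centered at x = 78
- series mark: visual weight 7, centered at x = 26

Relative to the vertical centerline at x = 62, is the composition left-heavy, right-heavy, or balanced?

left-heavy

Weights sum to 5 + 2 + 8 + 4 + 7 = 26.
x: (5·12 + 2·23 + 8·39 + 4·78 + 7·26) / 26 = 912 / 26 ≈ 35.08
Since 35.1 is left of 62, the composition reads left-heavy.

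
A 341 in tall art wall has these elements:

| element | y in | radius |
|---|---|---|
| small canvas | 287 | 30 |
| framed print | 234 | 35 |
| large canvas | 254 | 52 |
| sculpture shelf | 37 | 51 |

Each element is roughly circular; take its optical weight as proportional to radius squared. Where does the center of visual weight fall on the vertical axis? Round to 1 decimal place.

r² weights: small canvas 30² = 900, framed print 35² = 1225, large canvas 52² = 2704, sculpture shelf 51² = 2601. Total = 7430.
y: (900·287 + 1225·234 + 2704·254 + 2601·37) / 7430 = 1328003 / 7430 ≈ 178.74

y ≈ 178.7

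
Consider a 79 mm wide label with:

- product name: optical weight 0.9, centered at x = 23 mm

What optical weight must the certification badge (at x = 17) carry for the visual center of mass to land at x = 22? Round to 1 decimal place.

w ≈ 0.2

The single fixed element contributes weight 0.9, moment 0.9·23 = 20.7.
Set Σw·x/Σw = 22: (20.7 + 17w) = 22·(0.9 + w).
So w = (22·0.9 − 20.7)/(17 − 22) = -0.9/-5 ≈ 0.18.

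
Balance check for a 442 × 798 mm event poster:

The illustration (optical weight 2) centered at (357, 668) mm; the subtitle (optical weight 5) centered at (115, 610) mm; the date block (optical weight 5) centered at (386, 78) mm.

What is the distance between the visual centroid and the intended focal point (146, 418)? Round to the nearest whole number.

≈ 124 mm

Weights sum to 2 + 5 + 5 = 12.
Σw·x = 2·357 + 5·115 + 5·386 = 3219, so x̄ = 3219/12 ≈ 268.25.
Σw·y = 2·668 + 5·610 + 5·78 = 4776, so ȳ = 4776/12 ≈ 398.00.
Relative to (146, 418): Δ = (122.25, -20.00); |Δ| = √(122.25² + -20.00²) ≈ 123.88.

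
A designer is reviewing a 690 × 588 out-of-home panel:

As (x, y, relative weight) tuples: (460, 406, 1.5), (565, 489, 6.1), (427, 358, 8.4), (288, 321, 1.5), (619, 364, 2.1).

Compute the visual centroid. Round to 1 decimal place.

(482.4, 400.3)

Weights sum to 1.5 + 6.1 + 8.4 + 1.5 + 2.1 = 19.6.
Σw·x = 1.5·460 + 6.1·565 + 8.4·427 + 1.5·288 + 2.1·619 = 9455.2, so x̄ = 9455.2/19.6 ≈ 482.41.
Σw·y = 1.5·406 + 6.1·489 + 8.4·358 + 1.5·321 + 2.1·364 = 7845.0, so ȳ = 7845.0/19.6 ≈ 400.26.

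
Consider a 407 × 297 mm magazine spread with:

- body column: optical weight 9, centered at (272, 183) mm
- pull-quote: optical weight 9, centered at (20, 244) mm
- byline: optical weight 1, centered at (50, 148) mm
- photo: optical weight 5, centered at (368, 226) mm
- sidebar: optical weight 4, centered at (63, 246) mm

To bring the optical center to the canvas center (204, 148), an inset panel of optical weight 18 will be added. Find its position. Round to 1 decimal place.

New total weight: (9 + 9 + 1 + 5 + 4) + 18 = 46.
x: need Σw·x = 46·204 = 9384. Existing = 9·272 + 9·20 + 1·50 + 5·368 + 4·63 = 4770. Remainder 4614 / 18 ≈ 256.33.
y: need Σw·y = 46·148 = 6808. Existing = 9·183 + 9·244 + 1·148 + 5·226 + 4·246 = 6105. Remainder 703 / 18 ≈ 39.06.

(256.3, 39.1)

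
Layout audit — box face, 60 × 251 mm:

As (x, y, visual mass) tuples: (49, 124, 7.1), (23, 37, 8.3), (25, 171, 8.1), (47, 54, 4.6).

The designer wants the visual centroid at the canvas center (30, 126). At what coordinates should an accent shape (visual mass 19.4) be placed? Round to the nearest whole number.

New total weight: (7.1 + 8.3 + 8.1 + 4.6) + 19.4 = 47.5.
x: need Σw·x = 47.5·30 = 1425.0. Existing = 7.1·49 + 8.3·23 + 8.1·25 + 4.6·47 = 957.5. Remainder 467.5 / 19.4 ≈ 24.10.
y: need Σw·y = 47.5·126 = 5985.0. Existing = 7.1·124 + 8.3·37 + 8.1·171 + 4.6·54 = 2821.0. Remainder 3164.0 / 19.4 ≈ 163.09.

(24, 163)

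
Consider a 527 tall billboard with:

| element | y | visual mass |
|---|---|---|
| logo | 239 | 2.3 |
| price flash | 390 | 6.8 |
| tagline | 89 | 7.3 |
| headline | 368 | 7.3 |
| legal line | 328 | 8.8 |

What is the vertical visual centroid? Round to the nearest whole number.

Weights sum to 2.3 + 6.8 + 7.3 + 7.3 + 8.8 = 32.5.
y: (2.3·239 + 6.8·390 + 7.3·89 + 7.3·368 + 8.8·328) / 32.5 = 9424.2 / 32.5 ≈ 289.98

y ≈ 290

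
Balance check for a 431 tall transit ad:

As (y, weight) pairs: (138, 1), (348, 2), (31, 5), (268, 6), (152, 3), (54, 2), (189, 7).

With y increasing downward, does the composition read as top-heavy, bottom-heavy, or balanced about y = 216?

Weights sum to 1 + 2 + 5 + 6 + 3 + 2 + 7 = 26.
y: moment 4484 / weight 26 ≈ 172.46
172.5 vs midline 216 → top-heavy.

top-heavy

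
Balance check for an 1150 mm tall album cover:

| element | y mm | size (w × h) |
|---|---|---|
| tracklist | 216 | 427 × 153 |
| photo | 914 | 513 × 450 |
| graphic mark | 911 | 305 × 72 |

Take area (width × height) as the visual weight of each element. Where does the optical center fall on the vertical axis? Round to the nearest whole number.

Areas → weights: tracklist 427·153 = 65331, photo 513·450 = 230850, graphic mark 305·72 = 21960; Σw = 318141.
Σw·y = 65331·216 + 230850·914 + 21960·911 = 245113956, so ȳ = 245113956/318141 ≈ 770.46.

y ≈ 770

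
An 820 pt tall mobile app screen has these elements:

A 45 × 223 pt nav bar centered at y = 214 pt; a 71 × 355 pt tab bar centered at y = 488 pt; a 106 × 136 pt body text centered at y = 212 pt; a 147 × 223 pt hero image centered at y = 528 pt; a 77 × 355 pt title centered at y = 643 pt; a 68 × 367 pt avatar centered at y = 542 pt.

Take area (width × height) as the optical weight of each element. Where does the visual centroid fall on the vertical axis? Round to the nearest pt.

y ≈ 489

Areas: nav bar 45·223 = 10035, tab bar 71·355 = 25205, body text 106·136 = 14416, hero image 147·223 = 32781, title 77·355 = 27335, avatar 68·367 = 24956. Total weight = 134728.
Σw·y = 10035·214 + 25205·488 + 14416·212 + 32781·528 + 27335·643 + 24956·542 = 65914647, so ȳ = 65914647/134728 ≈ 489.24.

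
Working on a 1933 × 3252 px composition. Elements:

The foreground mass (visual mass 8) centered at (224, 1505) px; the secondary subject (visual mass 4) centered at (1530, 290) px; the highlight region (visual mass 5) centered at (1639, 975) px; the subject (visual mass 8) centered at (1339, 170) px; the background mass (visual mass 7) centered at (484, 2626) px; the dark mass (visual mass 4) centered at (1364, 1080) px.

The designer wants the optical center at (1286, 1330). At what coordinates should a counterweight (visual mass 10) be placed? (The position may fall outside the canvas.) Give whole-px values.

(2349, 1904)

With the counterweight, Σw becomes 8 + 4 + 5 + 8 + 7 + 4 + 10 = 46.
x: need Σw·x = 46·1286 = 59156. Existing = 8·224 + 4·1530 + 5·1639 + 8·1339 + 7·484 + 4·1364 = 35663. Remainder 23493 / 10 ≈ 2349.30.
y: need Σw·y = 46·1330 = 61180. Existing = 8·1505 + 4·290 + 5·975 + 8·170 + 7·2626 + 4·1080 = 42137. Remainder 19043 / 10 ≈ 1904.30.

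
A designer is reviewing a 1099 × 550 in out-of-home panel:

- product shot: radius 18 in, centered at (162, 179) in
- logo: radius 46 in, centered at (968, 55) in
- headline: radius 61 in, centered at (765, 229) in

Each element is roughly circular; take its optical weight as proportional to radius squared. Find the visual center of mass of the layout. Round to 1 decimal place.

r² weights: product shot 18² = 324, logo 46² = 2116, headline 61² = 3721. Total = 6161.
x: (324·162 + 2116·968 + 3721·765) / 6161 = 4947341 / 6161 ≈ 803.01
y: (324·179 + 2116·55 + 3721·229) / 6161 = 1026485 / 6161 ≈ 166.61

(803.0, 166.6)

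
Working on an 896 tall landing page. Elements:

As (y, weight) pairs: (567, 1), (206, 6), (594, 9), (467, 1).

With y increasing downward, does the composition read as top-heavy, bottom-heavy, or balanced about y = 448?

Weights sum to 1 + 6 + 9 + 1 = 17.
y-moment: 1·567 + 6·206 + 9·594 + 1·467 = 7616; centroid 7616/17 ≈ 448.00.
The centroid 448.00 matches the midline at 448, so the layout is balanced.

balanced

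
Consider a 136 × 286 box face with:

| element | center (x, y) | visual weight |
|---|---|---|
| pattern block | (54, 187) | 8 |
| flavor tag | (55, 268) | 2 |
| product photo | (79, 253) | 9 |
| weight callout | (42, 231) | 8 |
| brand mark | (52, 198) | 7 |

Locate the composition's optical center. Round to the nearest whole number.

(57, 222)

Total weight = 8 + 2 + 9 + 8 + 7 = 34.
x-moment: 8·54 + 2·55 + 9·79 + 8·42 + 7·52 = 1953; centroid 1953/34 ≈ 57.44.
y-moment: 8·187 + 2·268 + 9·253 + 8·231 + 7·198 = 7543; centroid 7543/34 ≈ 221.85.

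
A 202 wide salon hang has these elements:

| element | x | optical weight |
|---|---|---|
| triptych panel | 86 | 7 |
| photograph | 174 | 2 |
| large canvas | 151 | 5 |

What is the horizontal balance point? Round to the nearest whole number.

x ≈ 122

Weights sum to 7 + 2 + 5 = 14.
Σw·x = 7·86 + 2·174 + 5·151 = 1705, so x̄ = 1705/14 ≈ 121.79.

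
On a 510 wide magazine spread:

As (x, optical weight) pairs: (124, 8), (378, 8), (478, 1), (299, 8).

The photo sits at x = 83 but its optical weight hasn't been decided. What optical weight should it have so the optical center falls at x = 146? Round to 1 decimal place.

w ≈ 51.4

Fixed elements: Σw = 8 + 8 + 1 + 8 = 25, Σw·x = 8·124 + 8·378 + 1·478 + 8·299 = 6886.
For the centroid to hit 146: (6886 + w·83) / (25 + w) = 146.
Solving: w = (146·25 − 6886) / (83 − 146) = -3236 / -63 ≈ 51.37.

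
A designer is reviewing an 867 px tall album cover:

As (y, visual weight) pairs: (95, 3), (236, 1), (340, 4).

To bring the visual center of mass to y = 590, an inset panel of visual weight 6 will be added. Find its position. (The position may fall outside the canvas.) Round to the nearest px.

New total weight: (3 + 1 + 4) + 6 = 14.
y: target moment 14×590 = 8260; current 3·95 + 1·236 + 4·340 = 1881; the inset panel supplies 6379, so y = 6379/6 ≈ 1063.17.

y ≈ 1063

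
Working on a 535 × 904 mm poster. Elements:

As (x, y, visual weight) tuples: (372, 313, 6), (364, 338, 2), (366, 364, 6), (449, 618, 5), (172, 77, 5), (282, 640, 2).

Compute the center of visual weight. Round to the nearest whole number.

(339, 365)

Σw = 6 + 2 + 6 + 5 + 5 + 2 = 26.
Σw·x = 8825; x̄ = 8825/26 ≈ 339.42.
y: moment 9493 / weight 26 ≈ 365.12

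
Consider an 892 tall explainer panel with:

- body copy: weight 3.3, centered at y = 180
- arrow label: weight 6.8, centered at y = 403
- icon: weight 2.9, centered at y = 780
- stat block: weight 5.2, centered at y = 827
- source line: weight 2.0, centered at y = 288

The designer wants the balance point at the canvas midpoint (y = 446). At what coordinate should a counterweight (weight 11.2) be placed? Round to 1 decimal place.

y ≈ 315.3

After adding the counterweight, total weight = 3.3 + 6.8 + 2.9 + 5.2 + 2.0 + 11.2 = 31.4.
y: target moment 31.4×446 = 14004.4; current 3.3·180 + 6.8·403 + 2.9·780 + 5.2·827 + 2.0·288 = 10472.8; the counterweight supplies 3531.6, so y = 3531.6/11.2 ≈ 315.32.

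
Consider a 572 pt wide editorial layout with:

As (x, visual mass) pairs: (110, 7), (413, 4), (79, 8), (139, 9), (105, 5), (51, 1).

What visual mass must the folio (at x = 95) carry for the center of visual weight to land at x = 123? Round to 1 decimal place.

w ≈ 25.0

Fixed elements: Σw = 7 + 4 + 8 + 9 + 5 + 1 = 34, Σw·x = 7·110 + 4·413 + 8·79 + 9·139 + 5·105 + 1·51 = 4881.
For the centroid to hit 123: (4881 + w·95) / (34 + w) = 123.
So w = (123·34 − 4881)/(95 − 123) = -699/-28 ≈ 24.96.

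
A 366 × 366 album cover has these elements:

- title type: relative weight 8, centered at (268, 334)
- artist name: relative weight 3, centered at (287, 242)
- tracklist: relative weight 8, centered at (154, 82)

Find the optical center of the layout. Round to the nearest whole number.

(223, 213)

Weights sum to 8 + 3 + 8 = 19.
x: (8·268 + 3·287 + 8·154) / 19 = 4237 / 19 ≈ 223.00
y: (8·334 + 3·242 + 8·82) / 19 = 4054 / 19 ≈ 213.37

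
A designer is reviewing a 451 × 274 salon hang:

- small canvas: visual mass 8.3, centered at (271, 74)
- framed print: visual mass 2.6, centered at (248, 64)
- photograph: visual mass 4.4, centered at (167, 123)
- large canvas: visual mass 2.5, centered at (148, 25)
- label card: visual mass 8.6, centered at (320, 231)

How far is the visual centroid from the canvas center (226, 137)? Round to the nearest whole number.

Total weight = 8.3 + 2.6 + 4.4 + 2.5 + 8.6 = 26.4.
Σw·x = 8.3·271 + 2.6·248 + 4.4·167 + 2.5·148 + 8.6·320 = 6750.9, so x̄ = 6750.9/26.4 ≈ 255.72.
Σw·y = 8.3·74 + 2.6·64 + 4.4·123 + 2.5·25 + 8.6·231 = 3370.9, so ȳ = 3370.9/26.4 ≈ 127.69.
Relative to (226, 137): Δ = (29.72, -9.31); |Δ| = √(29.72² + -9.31²) ≈ 31.14.

≈ 31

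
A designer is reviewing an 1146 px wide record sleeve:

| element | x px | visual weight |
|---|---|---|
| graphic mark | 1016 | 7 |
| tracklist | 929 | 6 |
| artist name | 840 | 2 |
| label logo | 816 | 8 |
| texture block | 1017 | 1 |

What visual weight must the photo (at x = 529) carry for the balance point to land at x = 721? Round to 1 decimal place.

w ≈ 24.0

Fixed elements: Σw = 7 + 6 + 2 + 8 + 1 = 24, Σw·x = 7·1016 + 6·929 + 2·840 + 8·816 + 1·1017 = 21911.
For the centroid to hit 721: (21911 + w·529) / (24 + w) = 721.
So w = (721·24 − 21911)/(529 − 721) = -4607/-192 ≈ 23.99.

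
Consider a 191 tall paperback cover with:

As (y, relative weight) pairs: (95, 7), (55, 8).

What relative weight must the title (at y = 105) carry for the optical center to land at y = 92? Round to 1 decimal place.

w ≈ 21.2

Known weights sum to 7 + 8 = 15; their moment is 7·95 + 8·55 = 1105.
For the centroid to hit 92: (1105 + w·105) / (15 + w) = 92.
So w = (92·15 − 1105)/(105 − 92) = 275/13 ≈ 21.15.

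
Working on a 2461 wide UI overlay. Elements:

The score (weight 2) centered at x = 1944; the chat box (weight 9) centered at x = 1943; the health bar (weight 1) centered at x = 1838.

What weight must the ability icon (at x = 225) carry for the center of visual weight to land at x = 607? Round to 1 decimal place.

w ≈ 41.7

Known weights sum to 2 + 9 + 1 = 12; their moment is 2·1944 + 9·1943 + 1·1838 = 23213.
Set Σw·x/Σw = 607: (23213 + 225w) = 607·(12 + w).
Solving: w = (607·12 − 23213) / (225 − 607) = -15929 / -382 ≈ 41.70.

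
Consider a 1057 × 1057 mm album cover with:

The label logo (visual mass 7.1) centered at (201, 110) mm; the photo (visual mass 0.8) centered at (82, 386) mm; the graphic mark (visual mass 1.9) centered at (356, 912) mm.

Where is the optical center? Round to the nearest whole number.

Weights sum to 7.1 + 0.8 + 1.9 = 9.8.
x: (7.1·201 + 0.8·82 + 1.9·356) / 9.8 = 2169.1 / 9.8 ≈ 221.34
y: (7.1·110 + 0.8·386 + 1.9·912) / 9.8 = 2822.6 / 9.8 ≈ 288.02

(221, 288)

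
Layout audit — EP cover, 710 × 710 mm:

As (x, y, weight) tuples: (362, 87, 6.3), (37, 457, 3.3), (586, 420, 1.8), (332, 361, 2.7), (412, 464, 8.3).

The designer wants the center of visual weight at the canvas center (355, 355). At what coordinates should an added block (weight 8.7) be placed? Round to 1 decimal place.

(375.5, 391.1)

With the added block, Σw becomes 6.3 + 3.3 + 1.8 + 2.7 + 8.3 + 8.7 = 31.1.
Along x: (7773.5 + 8.7·x) / 31.1 = 355 (existing moment 6.3·362 + 3.3·37 + 1.8·586 + 2.7·332 + 8.3·412 = 7773.5) ⇒ x = (11040.5 − 7773.5) / 8.7 ≈ 375.52.
Along y: (7638.1 + 8.7·y) / 31.1 = 355 (existing moment 6.3·87 + 3.3·457 + 1.8·420 + 2.7·361 + 8.3·464 = 7638.1) ⇒ y = (11040.5 − 7638.1) / 8.7 ≈ 391.08.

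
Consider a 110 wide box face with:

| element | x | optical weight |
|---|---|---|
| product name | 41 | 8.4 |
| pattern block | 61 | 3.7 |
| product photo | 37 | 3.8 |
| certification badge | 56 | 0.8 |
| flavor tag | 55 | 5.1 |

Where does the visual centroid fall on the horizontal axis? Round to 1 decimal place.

x ≈ 47.5

Σw = 8.4 + 3.7 + 3.8 + 0.8 + 5.1 = 21.8.
x: (8.4·41 + 3.7·61 + 3.8·37 + 0.8·56 + 5.1·55) / 21.8 = 1036.0 / 21.8 ≈ 47.52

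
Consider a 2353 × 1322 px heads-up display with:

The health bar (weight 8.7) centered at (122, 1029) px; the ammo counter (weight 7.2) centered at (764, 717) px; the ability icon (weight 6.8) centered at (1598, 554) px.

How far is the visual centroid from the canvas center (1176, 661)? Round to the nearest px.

≈ 427 px

Weights sum to 8.7 + 7.2 + 6.8 = 22.7.
Σw·x = 8.7·122 + 7.2·764 + 6.8·1598 = 17428.6, so x̄ = 17428.6/22.7 ≈ 767.78.
Σw·y = 8.7·1029 + 7.2·717 + 6.8·554 = 17881.9, so ȳ = 17881.9/22.7 ≈ 787.75.
Relative to (1176, 661): Δ = (-408.22, 126.75); |Δ| = √(-408.22² + 126.75²) ≈ 427.44.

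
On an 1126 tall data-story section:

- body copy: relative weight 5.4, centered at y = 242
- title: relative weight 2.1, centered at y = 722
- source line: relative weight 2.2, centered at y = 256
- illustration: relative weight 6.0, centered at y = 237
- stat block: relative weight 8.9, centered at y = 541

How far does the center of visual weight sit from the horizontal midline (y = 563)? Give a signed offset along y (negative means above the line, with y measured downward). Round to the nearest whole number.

≈ -172

Total weight = 5.4 + 2.1 + 2.2 + 6.0 + 8.9 = 24.6.
y-moment: 5.4·242 + 2.1·722 + 2.2·256 + 6.0·237 + 8.9·541 = 9623.1; centroid 9623.1/24.6 ≈ 391.18.
Difference: 391.18 − 563 ≈ -171.82.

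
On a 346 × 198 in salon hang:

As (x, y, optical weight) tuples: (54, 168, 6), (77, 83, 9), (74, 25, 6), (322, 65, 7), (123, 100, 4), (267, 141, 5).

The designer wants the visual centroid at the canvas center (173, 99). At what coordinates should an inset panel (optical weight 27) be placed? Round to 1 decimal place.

New total weight: (6 + 9 + 6 + 7 + 4 + 5) + 27 = 64.
x: need Σw·x = 64·173 = 11072. Existing = 6·54 + 9·77 + 6·74 + 7·322 + 4·123 + 5·267 = 5542. Remainder 5530 / 27 ≈ 204.81.
y: need Σw·y = 64·99 = 6336. Existing = 6·168 + 9·83 + 6·25 + 7·65 + 4·100 + 5·141 = 3465. Remainder 2871 / 27 ≈ 106.33.

(204.8, 106.3)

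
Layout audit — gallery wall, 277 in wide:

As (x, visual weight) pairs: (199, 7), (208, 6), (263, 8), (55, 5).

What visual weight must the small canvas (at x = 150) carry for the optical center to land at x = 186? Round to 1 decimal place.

w ≈ 5.1

Fixed elements: Σw = 7 + 6 + 8 + 5 = 26, Σw·x = 7·199 + 6·208 + 8·263 + 5·55 = 5020.
Balance at x = 186 requires (5020 + w·150) / (26 + w) = 186.
Solving: w = (186·26 − 5020) / (150 − 186) = -184 / -36 ≈ 5.11.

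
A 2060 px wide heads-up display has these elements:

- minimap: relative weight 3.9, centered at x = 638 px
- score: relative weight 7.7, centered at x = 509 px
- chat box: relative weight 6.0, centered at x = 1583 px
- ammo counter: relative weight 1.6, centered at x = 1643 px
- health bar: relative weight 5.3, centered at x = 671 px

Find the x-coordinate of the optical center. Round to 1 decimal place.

x ≈ 901.7

Σw = 3.9 + 7.7 + 6.0 + 1.6 + 5.3 = 24.5.
Σw·x = 3.9·638 + 7.7·509 + 6.0·1583 + 1.6·1643 + 5.3·671 = 22090.6, so x̄ = 22090.6/24.5 ≈ 901.66.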